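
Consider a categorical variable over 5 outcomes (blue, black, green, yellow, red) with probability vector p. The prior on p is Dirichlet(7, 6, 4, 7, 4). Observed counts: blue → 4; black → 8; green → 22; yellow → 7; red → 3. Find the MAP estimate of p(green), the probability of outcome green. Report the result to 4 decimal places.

MAP estimate of p(green) = 0.3731

The posterior is Dirichlet(αᵢ + nᵢ) = Dirichlet(11, 14, 26, 14, 7).
For a Dirichlet(a₁,…,a_K) with all aᵢ > 1, the mode has j-th component (aⱼ − 1)/(Σaᵢ − K).
Here Σaᵢ = 72 and K = 5, so p(green) = (26 − 1)/(72 − 5) = 25/67 ≈ 0.3731.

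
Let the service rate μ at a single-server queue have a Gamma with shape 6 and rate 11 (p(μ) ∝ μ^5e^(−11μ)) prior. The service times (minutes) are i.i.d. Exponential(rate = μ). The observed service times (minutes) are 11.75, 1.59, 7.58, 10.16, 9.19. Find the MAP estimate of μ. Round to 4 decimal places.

μ̂_MAP = 0.1950

The Exponential(rate=μ) likelihood is ∝ μ^n e^(−μΣtᵢ). Here n = 5 and Σtᵢ = 11.75 + 1.59 + 7.58 + 10.16 + 9.19 = 40.27.
Posterior ∝ μ^5e^(−11μ) · μ^5e^(−40.27μ) = μ^10e^(−51.27μ), i.e. Gamma(11, 51.27).
Mode = (a−1)/b = 10/51.27 ≈ 0.1950.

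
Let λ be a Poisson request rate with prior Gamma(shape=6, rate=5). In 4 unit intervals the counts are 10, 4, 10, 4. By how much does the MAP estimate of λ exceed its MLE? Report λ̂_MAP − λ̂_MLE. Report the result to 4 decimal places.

MAP − MLE = -3.3333

Σxᵢ = 28. Posterior is Gamma(34, 9); MAP = (34−1)/9 = 33/9 ≈ 3.66667.
MLE = x̄ = 28/4 ≈ 7.00000.
Difference = 33/9 − 28/4 = -10/3 ≈ -3.3333.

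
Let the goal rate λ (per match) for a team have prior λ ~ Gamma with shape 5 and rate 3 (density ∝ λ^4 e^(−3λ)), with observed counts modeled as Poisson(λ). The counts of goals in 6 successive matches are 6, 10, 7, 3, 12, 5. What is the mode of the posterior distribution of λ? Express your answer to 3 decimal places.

λ̂_MAP = 5.222

Σxᵢ = 6+10+7+3+12+5 = 43, with n = 6.
Posterior ∝ λ^4e^(−3λ) · λ^43e^(−6λ) = λ^47e^(−9λ), i.e. Gamma(shape=48, rate=9).
The mode of a Gamma(a, b) with a ≥ 1 (shape–rate) is (a−1)/b = 47/9 ≈ 5.222.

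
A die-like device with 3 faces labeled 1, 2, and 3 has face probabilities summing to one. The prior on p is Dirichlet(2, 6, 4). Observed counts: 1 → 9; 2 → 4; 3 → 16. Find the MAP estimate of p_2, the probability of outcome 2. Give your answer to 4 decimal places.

MAP estimate: 0.2368

The posterior is Dirichlet(αᵢ + nᵢ) = Dirichlet(11, 10, 20).
For a Dirichlet(a₁,…,a_K) with all aᵢ > 1, the mode has j-th component (aⱼ − 1)/(Σaᵢ − K).
Here Σaᵢ = 41 and K = 3, so p_2 = (10 − 1)/(41 − 3) = 9/38 ≈ 0.2368.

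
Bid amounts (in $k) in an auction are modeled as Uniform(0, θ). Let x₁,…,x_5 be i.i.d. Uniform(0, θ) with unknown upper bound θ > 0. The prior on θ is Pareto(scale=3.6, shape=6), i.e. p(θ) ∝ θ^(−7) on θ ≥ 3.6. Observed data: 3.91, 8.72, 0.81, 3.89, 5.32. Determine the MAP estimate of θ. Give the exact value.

The Uniform(0, θ) likelihood is θ^(−n) for θ ≥ max(xᵢ), zero otherwise. Here max(xᵢ) = 8.72.
Posterior ∝ θ^(−7) · θ^(−5) = θ^(−12) on θ ≥ max(3.6, 8.72) = 8.72.
This density is strictly decreasing in θ, so the posterior mode lies at the lower boundary of the support.

θ̂_MAP = 8.72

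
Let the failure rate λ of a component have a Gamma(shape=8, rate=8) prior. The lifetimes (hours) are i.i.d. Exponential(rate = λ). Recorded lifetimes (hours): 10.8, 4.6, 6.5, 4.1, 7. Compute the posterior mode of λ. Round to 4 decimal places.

The Exponential(rate=λ) likelihood is ∝ λ^n e^(−λΣtᵢ). Here n = 5 and Σtᵢ = 10.8 + 4.6 + 6.5 + 4.1 + 7 = 33.
Posterior ∝ λ^7e^(−8λ) · λ^5e^(−33λ) = λ^12e^(−41λ), i.e. Gamma(13, 41).
Mode = (a−1)/b = 12/41 ≈ 0.2927.

λ̂_MAP = 0.2927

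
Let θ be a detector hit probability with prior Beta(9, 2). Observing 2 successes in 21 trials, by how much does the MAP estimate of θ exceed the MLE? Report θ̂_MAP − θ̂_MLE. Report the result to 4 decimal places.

MAP − MLE = 0.2381

Posterior is Beta(11, 21); MAP = (11−1)/(32−2) = 10/30 ≈ 0.33333.
MLE ignores the prior: θ̂_MLE = k/n = 2/21 ≈ 0.09524.
Difference = 10/30 − 2/21 = 5/21 ≈ 0.2381.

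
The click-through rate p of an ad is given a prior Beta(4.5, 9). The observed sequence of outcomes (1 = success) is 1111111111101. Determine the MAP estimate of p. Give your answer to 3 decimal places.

Prior: Beta(4.5, 9).
Data: 12 successes in 13 trials (from the sequence). The binomial likelihood contributes p^12(1−p)^1, so the posterior is Beta(4.5+12, 9+1) = Beta(16.5, 10).
For Beta(a, b) with a, b > 1 the mode is (a−1)/(a+b−2) = 15.5/24.5 ≈ 0.633.

p̂_MAP = 0.633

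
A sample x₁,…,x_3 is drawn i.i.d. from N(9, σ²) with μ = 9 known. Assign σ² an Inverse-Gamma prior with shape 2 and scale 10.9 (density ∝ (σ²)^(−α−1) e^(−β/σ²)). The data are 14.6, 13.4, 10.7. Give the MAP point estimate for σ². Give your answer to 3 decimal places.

Sum of squared deviations about the known mean: SS = (14.6−9)² + (13.4−9)² + (10.7−9)² = 53.61.
The Normal likelihood contributes (σ²)^(−n/2) exp(−SS/(2σ²)), so the posterior is Inverse-Gamma(α + n/2, β + SS/2) = Inverse-Gamma(3.5, 37.705).
The mode of Inverse-Gamma(a, b) is b/(a+1) = 37.705/4.5 ≈ 8.379.

σ̂²_MAP = 8.379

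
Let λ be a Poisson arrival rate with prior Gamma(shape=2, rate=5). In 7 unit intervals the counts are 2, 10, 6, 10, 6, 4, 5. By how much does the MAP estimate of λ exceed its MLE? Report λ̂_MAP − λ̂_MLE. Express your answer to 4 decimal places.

MAP − MLE = -2.4762

Σxᵢ = 43. Posterior is Gamma(45, 12); MAP = (45−1)/12 = 44/12 ≈ 3.66667.
MLE = x̄ = 43/7 ≈ 6.14286.
Difference = 44/12 − 43/7 = -52/21 ≈ -2.4762.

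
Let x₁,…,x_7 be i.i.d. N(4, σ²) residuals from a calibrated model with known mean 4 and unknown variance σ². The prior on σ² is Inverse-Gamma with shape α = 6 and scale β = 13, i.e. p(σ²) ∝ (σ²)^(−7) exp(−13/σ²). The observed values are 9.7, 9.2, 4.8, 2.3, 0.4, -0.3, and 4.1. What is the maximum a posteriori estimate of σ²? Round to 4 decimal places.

σ̂²_MAP = 5.7390

Sum of squared deviations about the known mean: SS = (9.7−4)² + (9.2−4)² + (4.8−4)² + (2.3−4)² + (0.4−4)² + (-0.3−4)² + (4.1−4)² = 94.52.
The Normal likelihood contributes (σ²)^(−n/2) exp(−SS/(2σ²)), so the posterior is Inverse-Gamma(α + n/2, β + SS/2) = Inverse-Gamma(9.5, 60.26).
The mode of Inverse-Gamma(a, b) is b/(a+1) = 60.26/10.5 ≈ 5.7390.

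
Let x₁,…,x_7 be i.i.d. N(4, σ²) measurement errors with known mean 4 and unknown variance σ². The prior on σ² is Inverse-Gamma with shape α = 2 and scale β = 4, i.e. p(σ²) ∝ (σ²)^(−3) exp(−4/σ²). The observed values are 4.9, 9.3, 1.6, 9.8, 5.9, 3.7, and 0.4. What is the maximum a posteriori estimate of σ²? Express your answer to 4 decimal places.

Sum of squared deviations about the known mean: SS = (4.9−4)² + (9.3−4)² + (1.6−4)² + (9.8−4)² + (5.9−4)² + (3.7−4)² + (0.4−4)² = 84.96.
The Normal likelihood contributes (σ²)^(−n/2) exp(−SS/(2σ²)), so the posterior is Inverse-Gamma(α + n/2, β + SS/2) = Inverse-Gamma(5.5, 46.48).
The mode of Inverse-Gamma(a, b) is b/(a+1) = 46.48/6.5 ≈ 7.1508.

σ̂²_MAP = 7.1508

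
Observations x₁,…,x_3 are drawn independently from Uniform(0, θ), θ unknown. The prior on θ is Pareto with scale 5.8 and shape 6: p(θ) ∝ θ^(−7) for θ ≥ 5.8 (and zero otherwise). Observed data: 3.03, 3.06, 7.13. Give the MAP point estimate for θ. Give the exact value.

θ̂_MAP = 7.13

The Uniform(0, θ) likelihood is θ^(−n) for θ ≥ max(xᵢ), zero otherwise. Here max(xᵢ) = 7.13.
Posterior ∝ θ^(−7) · θ^(−3) = θ^(−10) on θ ≥ max(5.8, 7.13) = 7.13.
This density is strictly decreasing in θ, so the posterior mode lies at the lower boundary of the support.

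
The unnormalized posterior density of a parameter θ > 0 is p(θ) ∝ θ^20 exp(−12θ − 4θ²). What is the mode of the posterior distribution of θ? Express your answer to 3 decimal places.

θ̂_MAP = 1.000

ℓ'(θ) = 20/θ − 12 − 8θ. Setting this to zero and multiplying by θ: 8θ² + 12θ − 20 = 0.
θ = (−12 + √(12² + 4·8·20)) / (2·8) = (−12 + √784) / 16 = (−12 + 28)/16 = 1.
ℓ''(θ) = −20/θ² − 8 < 0, confirming a maximum.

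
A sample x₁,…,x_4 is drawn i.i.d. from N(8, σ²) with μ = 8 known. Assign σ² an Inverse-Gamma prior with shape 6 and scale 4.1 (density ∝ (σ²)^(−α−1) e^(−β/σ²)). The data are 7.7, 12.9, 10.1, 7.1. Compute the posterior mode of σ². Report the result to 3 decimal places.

Sum of squared deviations about the known mean: SS = (7.7−8)² + (12.9−8)² + (10.1−8)² + (7.1−8)² = 29.32.
The Normal likelihood contributes (σ²)^(−n/2) exp(−SS/(2σ²)), so the posterior is Inverse-Gamma(α + n/2, β + SS/2) = Inverse-Gamma(8, 18.76).
The mode of Inverse-Gamma(a, b) is b/(a+1) = 18.76/9 ≈ 2.084.

σ̂²_MAP = 2.084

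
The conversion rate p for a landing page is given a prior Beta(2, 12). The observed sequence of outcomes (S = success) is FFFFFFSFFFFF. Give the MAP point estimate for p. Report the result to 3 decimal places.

Prior: Beta(2, 12).
Data: 1 success in 12 trials (from the sequence). The binomial likelihood contributes p(1−p)^11, so the posterior is Beta(2+1, 12+11) = Beta(3, 23).
For Beta(a, b) with a, b > 1 the mode is (a−1)/(a+b−2) = 2/24 ≈ 0.083.

p̂_MAP = 0.083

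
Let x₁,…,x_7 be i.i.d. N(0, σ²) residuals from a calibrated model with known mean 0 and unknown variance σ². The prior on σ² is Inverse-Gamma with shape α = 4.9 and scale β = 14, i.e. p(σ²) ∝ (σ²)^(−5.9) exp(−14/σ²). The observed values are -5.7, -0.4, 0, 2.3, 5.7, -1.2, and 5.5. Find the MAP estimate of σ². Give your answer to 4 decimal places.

σ̂²_MAP = 6.9213

Sum of squared deviations about the known mean: SS = (-5.7−0)² + (-0.4−0)² + (0−0)² + (2.3−0)² + (5.7−0)² + (-1.2−0)² + (5.5−0)² = 102.12.
The Normal likelihood contributes (σ²)^(−n/2) exp(−SS/(2σ²)), so the posterior is Inverse-Gamma(α + n/2, β + SS/2) = Inverse-Gamma(8.4, 65.06).
The mode of Inverse-Gamma(a, b) is b/(a+1) = 65.06/9.4 ≈ 6.9213.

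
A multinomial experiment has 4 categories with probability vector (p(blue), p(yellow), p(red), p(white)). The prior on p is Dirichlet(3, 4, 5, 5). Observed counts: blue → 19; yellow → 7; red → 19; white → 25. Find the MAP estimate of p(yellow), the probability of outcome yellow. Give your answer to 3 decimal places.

MAP estimate of p(yellow) = 0.120

The posterior is Dirichlet(αᵢ + nᵢ) = Dirichlet(22, 11, 24, 30).
For a Dirichlet(a₁,…,a_K) with all aᵢ > 1, the mode has j-th component (aⱼ − 1)/(Σaᵢ − K).
Here Σaᵢ = 87 and K = 4, so p(yellow) = (11 − 1)/(87 − 4) = 10/83 ≈ 0.120.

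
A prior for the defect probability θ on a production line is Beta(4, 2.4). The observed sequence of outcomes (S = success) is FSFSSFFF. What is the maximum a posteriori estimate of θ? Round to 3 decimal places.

Prior: Beta(4, 2.4).
Data: 3 successes in 8 trials (from the sequence). The binomial likelihood contributes θ^3(1−θ)^5, so the posterior is Beta(4+3, 2.4+5) = Beta(7, 7.4).
For Beta(a, b) with a, b > 1 the mode is (a−1)/(a+b−2) = 6/12.4 ≈ 0.484.

θ̂_MAP = 0.484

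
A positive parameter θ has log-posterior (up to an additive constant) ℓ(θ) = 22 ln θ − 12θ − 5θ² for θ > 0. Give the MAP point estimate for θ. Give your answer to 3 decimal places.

θ̂_MAP = 1.000

ℓ'(θ) = 22/θ − 12 − 10θ. Setting this to zero and multiplying by θ: 10θ² + 12θ − 22 = 0.
θ = (−12 + √(12² + 4·10·22)) / (2·10) = (−12 + √1024) / 20 = (−12 + 32)/20 = 1.
ℓ''(θ) = −22/θ² − 10 < 0, confirming a maximum.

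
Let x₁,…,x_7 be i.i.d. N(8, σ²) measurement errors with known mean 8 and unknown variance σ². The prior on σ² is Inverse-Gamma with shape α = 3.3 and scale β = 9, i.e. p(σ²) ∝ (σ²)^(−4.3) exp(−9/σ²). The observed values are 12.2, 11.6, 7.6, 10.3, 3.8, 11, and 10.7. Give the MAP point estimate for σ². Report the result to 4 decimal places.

σ̂²_MAP = 5.6397

Sum of squared deviations about the known mean: SS = (12.2−8)² + (11.6−8)² + (7.6−8)² + (10.3−8)² + (3.8−8)² + (11−8)² + (10.7−8)² = 69.98.
The Normal likelihood contributes (σ²)^(−n/2) exp(−SS/(2σ²)), so the posterior is Inverse-Gamma(α + n/2, β + SS/2) = Inverse-Gamma(6.8, 43.99).
The mode of Inverse-Gamma(a, b) is b/(a+1) = 43.99/7.8 ≈ 5.6397.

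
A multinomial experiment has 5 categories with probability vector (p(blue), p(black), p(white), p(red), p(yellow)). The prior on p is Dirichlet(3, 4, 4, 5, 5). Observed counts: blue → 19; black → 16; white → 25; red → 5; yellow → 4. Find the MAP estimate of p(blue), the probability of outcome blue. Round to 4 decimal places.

MAP estimate of p(blue) = 0.2471

The posterior is Dirichlet(αᵢ + nᵢ) = Dirichlet(22, 20, 29, 10, 9).
For a Dirichlet(a₁,…,a_K) with all aᵢ > 1, the mode has j-th component (aⱼ − 1)/(Σaᵢ − K).
Here Σaᵢ = 90 and K = 5, so p(blue) = (22 − 1)/(90 − 5) = 21/85 ≈ 0.2471.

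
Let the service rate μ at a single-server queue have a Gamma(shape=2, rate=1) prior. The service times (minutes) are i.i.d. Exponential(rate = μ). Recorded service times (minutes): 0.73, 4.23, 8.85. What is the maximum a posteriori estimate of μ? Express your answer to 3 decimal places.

The Exponential(rate=μ) likelihood is ∝ μ^n e^(−μΣtᵢ). Here n = 3 and Σtᵢ = 0.73 + 4.23 + 8.85 = 13.81.
Posterior ∝ μe^(−1μ) · μ^3e^(−13.81μ) = μ^4e^(−14.81μ), i.e. Gamma(5, 14.81).
Mode = (a−1)/b = 4/14.81 ≈ 0.270.

μ̂_MAP = 0.270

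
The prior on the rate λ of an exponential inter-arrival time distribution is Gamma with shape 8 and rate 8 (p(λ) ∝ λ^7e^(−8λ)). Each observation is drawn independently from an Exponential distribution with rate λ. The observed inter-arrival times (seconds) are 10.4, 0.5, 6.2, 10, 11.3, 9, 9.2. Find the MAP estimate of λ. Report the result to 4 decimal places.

λ̂_MAP = 0.2167

The Exponential(rate=λ) likelihood is ∝ λ^n e^(−λΣtᵢ). Here n = 7 and Σtᵢ = 10.4 + 0.5 + 6.2 + 10 + 11.3 + 9 + 9.2 = 56.6.
Posterior ∝ λ^7e^(−8λ) · λ^7e^(−56.6λ) = λ^14e^(−64.6λ), i.e. Gamma(15, 64.6).
Mode = (a−1)/b = 14/64.6 ≈ 0.2167.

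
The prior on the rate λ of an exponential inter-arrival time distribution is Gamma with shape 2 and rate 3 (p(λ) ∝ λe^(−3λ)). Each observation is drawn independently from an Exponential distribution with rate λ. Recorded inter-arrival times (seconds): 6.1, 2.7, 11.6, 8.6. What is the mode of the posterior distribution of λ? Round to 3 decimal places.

λ̂_MAP = 0.156

The Exponential(rate=λ) likelihood is ∝ λ^n e^(−λΣtᵢ). Here n = 4 and Σtᵢ = 6.1 + 2.7 + 11.6 + 8.6 = 29.
Posterior ∝ λe^(−3λ) · λ^4e^(−29λ) = λ^5e^(−32λ), i.e. Gamma(6, 32).
Mode = (a−1)/b = 5/32 ≈ 0.156.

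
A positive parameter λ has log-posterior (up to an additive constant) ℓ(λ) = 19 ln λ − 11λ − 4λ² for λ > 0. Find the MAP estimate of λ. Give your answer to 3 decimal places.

ℓ'(λ) = 19/λ − 11 − 8λ. Setting this to zero and multiplying by λ: 8λ² + 11λ − 19 = 0.
λ = (−11 + √(11² + 4·8·19)) / (2·8) = (−11 + √729) / 16 = (−11 + 27)/16 = 1.
ℓ''(λ) = −19/λ² − 8 < 0, confirming a maximum.

λ̂_MAP = 1.000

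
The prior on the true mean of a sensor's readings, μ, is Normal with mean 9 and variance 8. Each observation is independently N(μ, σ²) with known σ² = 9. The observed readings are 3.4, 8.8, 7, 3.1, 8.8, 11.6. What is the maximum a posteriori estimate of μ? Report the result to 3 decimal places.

μ̂_MAP = 7.414

n = 6; x̄ = (3.4 + 8.8 + 7 + 3.1 + 8.8 + 11.6)/6 = 42.7/6 = 427/60 ≈ 7.1167.
For a Normal prior and Normal likelihood with known variance, the posterior is Normal; its mode equals its mean, the precision-weighted average.
Prior precision 1/σ₀² = 1/8 = 0.125; data precision n/σ² = 6/9 = 2/3.
μ̂ = (0.125·9 + (2/3)·(427/60)) / (0.125 + 2/3) = (2113/360)/(19/24) = 2113/285 ≈ 7.414.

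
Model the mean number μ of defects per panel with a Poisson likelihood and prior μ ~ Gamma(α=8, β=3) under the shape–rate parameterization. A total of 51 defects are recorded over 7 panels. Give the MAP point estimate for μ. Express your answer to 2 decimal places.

Σxᵢ = 51, n = 7.
Posterior ∝ μ^7e^(−3μ) · μ^51e^(−7μ) = μ^58e^(−10μ), i.e. Gamma(shape=59, rate=10).
The mode of a Gamma(a, b) with a ≥ 1 (shape–rate) is (a−1)/b = 58/10 ≈ 5.80.

μ̂_MAP = 5.80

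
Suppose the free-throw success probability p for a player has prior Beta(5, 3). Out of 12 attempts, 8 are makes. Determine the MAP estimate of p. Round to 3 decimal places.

Prior: Beta(5, 3).
Data: 8 successes in 12 trials. The binomial likelihood contributes p^8(1−p)^4, so the posterior is Beta(5+8, 3+4) = Beta(13, 7).
For Beta(a, b) with a, b > 1 the mode is (a−1)/(a+b−2) = 12/18 ≈ 0.667.

p̂_MAP = 0.667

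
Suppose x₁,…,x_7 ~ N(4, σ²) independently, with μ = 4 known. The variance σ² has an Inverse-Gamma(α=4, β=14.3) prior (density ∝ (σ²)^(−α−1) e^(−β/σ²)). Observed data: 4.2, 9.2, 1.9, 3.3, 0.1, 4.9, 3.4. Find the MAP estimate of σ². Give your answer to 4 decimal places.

Sum of squared deviations about the known mean: SS = (4.2−4)² + (9.2−4)² + (1.9−4)² + (3.3−4)² + (0.1−4)² + (4.9−4)² + (3.4−4)² = 48.36.
The Normal likelihood contributes (σ²)^(−n/2) exp(−SS/(2σ²)), so the posterior is Inverse-Gamma(α + n/2, β + SS/2) = Inverse-Gamma(7.5, 38.48).
The mode of Inverse-Gamma(a, b) is b/(a+1) = 38.48/8.5 ≈ 4.5271.

σ̂²_MAP = 4.5271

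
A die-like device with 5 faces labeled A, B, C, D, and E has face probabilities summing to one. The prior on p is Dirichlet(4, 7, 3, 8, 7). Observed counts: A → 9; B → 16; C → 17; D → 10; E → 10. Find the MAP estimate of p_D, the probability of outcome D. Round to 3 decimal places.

The posterior is Dirichlet(αᵢ + nᵢ) = Dirichlet(13, 23, 20, 18, 17).
For a Dirichlet(a₁,…,a_K) with all aᵢ > 1, the mode has j-th component (aⱼ − 1)/(Σaᵢ − K).
Here Σaᵢ = 91 and K = 5, so p_D = (18 − 1)/(91 − 5) = 17/86 ≈ 0.198.

MAP estimate of p_D = 0.198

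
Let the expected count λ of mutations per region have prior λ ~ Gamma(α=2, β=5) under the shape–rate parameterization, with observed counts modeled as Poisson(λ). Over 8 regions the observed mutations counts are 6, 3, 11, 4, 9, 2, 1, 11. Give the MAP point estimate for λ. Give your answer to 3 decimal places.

λ̂_MAP = 3.692

Σxᵢ = 6+3+11+4+9+2+1+11 = 47, with n = 8.
Posterior ∝ λe^(−5λ) · λ^47e^(−8λ) = λ^48e^(−13λ), i.e. Gamma(shape=49, rate=13).
The mode of a Gamma(a, b) with a ≥ 1 (shape–rate) is (a−1)/b = 48/13 ≈ 3.692.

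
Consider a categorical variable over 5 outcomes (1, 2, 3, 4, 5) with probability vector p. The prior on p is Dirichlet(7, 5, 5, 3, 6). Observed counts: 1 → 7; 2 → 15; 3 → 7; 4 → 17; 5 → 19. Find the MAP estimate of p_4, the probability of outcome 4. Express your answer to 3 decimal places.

The posterior is Dirichlet(αᵢ + nᵢ) = Dirichlet(14, 20, 12, 20, 25).
For a Dirichlet(a₁,…,a_K) with all aᵢ > 1, the mode has j-th component (aⱼ − 1)/(Σaᵢ − K).
Here Σaᵢ = 91 and K = 5, so p_4 = (20 − 1)/(91 − 5) = 19/86 ≈ 0.221.

MAP estimate: 0.221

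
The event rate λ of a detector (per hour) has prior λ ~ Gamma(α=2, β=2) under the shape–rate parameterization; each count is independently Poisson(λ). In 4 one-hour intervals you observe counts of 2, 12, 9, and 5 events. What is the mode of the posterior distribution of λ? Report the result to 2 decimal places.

Σxᵢ = 2+12+9+5 = 28, with n = 4.
Posterior ∝ λe^(−2λ) · λ^28e^(−4λ) = λ^29e^(−6λ), i.e. Gamma(shape=30, rate=6).
The mode of a Gamma(a, b) with a ≥ 1 (shape–rate) is (a−1)/b = 29/6 ≈ 4.83.

λ̂_MAP = 4.83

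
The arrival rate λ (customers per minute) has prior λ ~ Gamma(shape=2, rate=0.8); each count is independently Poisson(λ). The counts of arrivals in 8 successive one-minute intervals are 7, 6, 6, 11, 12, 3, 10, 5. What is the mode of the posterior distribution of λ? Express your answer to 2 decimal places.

Σxᵢ = 7+6+6+11+12+3+10+5 = 60, with n = 8.
Posterior ∝ λe^(−0.8λ) · λ^60e^(−8λ) = λ^61e^(−8.8λ), i.e. Gamma(shape=62, rate=8.8).
The mode of a Gamma(a, b) with a ≥ 1 (shape–rate) is (a−1)/b = 61/8.8 ≈ 6.93.

λ̂_MAP = 6.93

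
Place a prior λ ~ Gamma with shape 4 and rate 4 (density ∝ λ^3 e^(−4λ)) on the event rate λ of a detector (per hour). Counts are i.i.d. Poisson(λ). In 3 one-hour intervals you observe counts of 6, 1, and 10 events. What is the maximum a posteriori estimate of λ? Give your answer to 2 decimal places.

λ̂_MAP = 2.86

Σxᵢ = 6+1+10 = 17, with n = 3.
Posterior ∝ λ^3e^(−4λ) · λ^17e^(−3λ) = λ^20e^(−7λ), i.e. Gamma(shape=21, rate=7).
The mode of a Gamma(a, b) with a ≥ 1 (shape–rate) is (a−1)/b = 20/7 ≈ 2.86.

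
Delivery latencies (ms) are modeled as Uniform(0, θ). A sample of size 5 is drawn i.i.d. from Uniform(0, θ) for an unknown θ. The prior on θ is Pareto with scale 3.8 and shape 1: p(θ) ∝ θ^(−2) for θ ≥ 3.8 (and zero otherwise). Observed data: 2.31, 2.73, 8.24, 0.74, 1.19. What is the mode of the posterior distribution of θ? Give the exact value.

θ̂_MAP = 8.24

The Uniform(0, θ) likelihood is θ^(−n) for θ ≥ max(xᵢ), zero otherwise. Here max(xᵢ) = 8.24.
Posterior ∝ θ^(−2) · θ^(−5) = θ^(−7) on θ ≥ max(3.8, 8.24) = 8.24.
This density is strictly decreasing in θ, so the posterior mode lies at the lower boundary of the support.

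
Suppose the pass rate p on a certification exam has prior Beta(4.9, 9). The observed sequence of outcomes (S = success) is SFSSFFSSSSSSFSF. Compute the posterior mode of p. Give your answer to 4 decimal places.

Prior: Beta(4.9, 9).
Data: 10 successes in 15 trials (from the sequence). The binomial likelihood contributes p^10(1−p)^5, so the posterior is Beta(4.9+10, 9+5) = Beta(14.9, 14).
For Beta(a, b) with a, b > 1 the mode is (a−1)/(a+b−2) = 13.9/26.9 ≈ 0.5167.

p̂_MAP = 0.5167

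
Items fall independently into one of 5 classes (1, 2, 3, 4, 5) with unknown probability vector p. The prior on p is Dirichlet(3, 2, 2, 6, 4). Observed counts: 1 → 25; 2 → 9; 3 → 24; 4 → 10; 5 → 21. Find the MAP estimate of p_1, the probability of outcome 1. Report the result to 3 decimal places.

The posterior is Dirichlet(αᵢ + nᵢ) = Dirichlet(28, 11, 26, 16, 25).
For a Dirichlet(a₁,…,a_K) with all aᵢ > 1, the mode has j-th component (aⱼ − 1)/(Σaᵢ − K).
Here Σaᵢ = 106 and K = 5, so p_1 = (28 − 1)/(106 − 5) = 27/101 ≈ 0.267.

MAP estimate: 0.267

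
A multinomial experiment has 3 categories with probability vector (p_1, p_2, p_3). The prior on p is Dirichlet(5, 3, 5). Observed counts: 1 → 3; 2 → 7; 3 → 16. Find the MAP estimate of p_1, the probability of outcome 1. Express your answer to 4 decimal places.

MAP estimate: 0.1944

The posterior is Dirichlet(αᵢ + nᵢ) = Dirichlet(8, 10, 21).
For a Dirichlet(a₁,…,a_K) with all aᵢ > 1, the mode has j-th component (aⱼ − 1)/(Σaᵢ − K).
Here Σaᵢ = 39 and K = 3, so p_1 = (8 − 1)/(39 − 3) = 7/36 ≈ 0.1944.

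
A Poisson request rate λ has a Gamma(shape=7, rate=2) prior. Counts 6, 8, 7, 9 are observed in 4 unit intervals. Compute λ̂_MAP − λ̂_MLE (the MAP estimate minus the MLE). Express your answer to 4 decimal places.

Σxᵢ = 30. Posterior is Gamma(37, 6); MAP = (37−1)/6 = 36/6 ≈ 6.00000.
MLE = x̄ = 30/4 ≈ 7.50000.
Difference = 36/6 − 30/4 = -3/2 ≈ -1.5000.

MAP − MLE = -1.5000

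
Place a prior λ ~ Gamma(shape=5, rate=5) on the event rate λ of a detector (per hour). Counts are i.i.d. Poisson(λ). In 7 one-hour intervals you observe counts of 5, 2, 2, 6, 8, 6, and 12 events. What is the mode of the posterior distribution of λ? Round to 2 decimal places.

λ̂_MAP = 3.75

Σxᵢ = 5+2+2+6+8+6+12 = 41, with n = 7.
Posterior ∝ λ^4e^(−5λ) · λ^41e^(−7λ) = λ^45e^(−12λ), i.e. Gamma(shape=46, rate=12).
The mode of a Gamma(a, b) with a ≥ 1 (shape–rate) is (a−1)/b = 45/12 ≈ 3.75.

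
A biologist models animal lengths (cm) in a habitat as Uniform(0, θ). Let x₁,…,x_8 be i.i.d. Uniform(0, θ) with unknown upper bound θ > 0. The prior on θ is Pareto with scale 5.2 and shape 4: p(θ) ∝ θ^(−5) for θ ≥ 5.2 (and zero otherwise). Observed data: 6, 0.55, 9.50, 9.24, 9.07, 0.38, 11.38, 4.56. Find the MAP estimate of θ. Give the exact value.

θ̂_MAP = 11.38

The Uniform(0, θ) likelihood is θ^(−n) for θ ≥ max(xᵢ), zero otherwise. Here max(xᵢ) = 11.38.
Posterior ∝ θ^(−5) · θ^(−8) = θ^(−13) on θ ≥ max(5.2, 11.38) = 11.38.
This density is strictly decreasing in θ, so the posterior mode lies at the lower boundary of the support.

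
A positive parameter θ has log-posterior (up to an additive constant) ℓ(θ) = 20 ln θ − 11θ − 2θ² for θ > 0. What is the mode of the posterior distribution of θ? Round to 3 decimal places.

ℓ'(θ) = 20/θ − 11 − 4θ. Setting this to zero and multiplying by θ: 4θ² + 11θ − 20 = 0.
θ = (−11 + √(11² + 4·4·20)) / (2·4) = (−11 + √441) / 8 = (−11 + 21)/8 = 5/4.
ℓ''(θ) = −20/θ² − 4 < 0, confirming a maximum.

θ̂_MAP = 1.250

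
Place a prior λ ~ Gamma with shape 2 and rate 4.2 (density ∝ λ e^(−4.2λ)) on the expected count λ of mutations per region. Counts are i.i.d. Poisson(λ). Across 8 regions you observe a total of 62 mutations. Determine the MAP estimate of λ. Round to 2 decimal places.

λ̂_MAP = 5.16

Σxᵢ = 62, n = 8.
Posterior ∝ λe^(−4.2λ) · λ^62e^(−8λ) = λ^63e^(−12.2λ), i.e. Gamma(shape=64, rate=12.2).
The mode of a Gamma(a, b) with a ≥ 1 (shape–rate) is (a−1)/b = 63/12.2 ≈ 5.16.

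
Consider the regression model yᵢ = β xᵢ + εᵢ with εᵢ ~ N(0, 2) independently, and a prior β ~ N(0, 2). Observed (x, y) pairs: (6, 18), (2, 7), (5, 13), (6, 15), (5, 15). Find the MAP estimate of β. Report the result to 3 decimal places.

β̂_MAP = 2.772

log p(β | y) = −Σ(yᵢ − βxᵢ)²/(2·2) − β²/(2·2) + const.
Setting the derivative to zero: Σxᵢ(yᵢ − βxᵢ)/2 − β/2 = 0, so β = Σxᵢyᵢ / (Σxᵢ² + σ²/τ²).
Σxᵢyᵢ = 6·18 + 2·7 + 5·13 + 6·15 + 5·15 = 352; Σxᵢ² = 126; σ²/τ² = 1.
β̂_MAP = 352 / (126 + 1) = 352/127 ≈ 2.772.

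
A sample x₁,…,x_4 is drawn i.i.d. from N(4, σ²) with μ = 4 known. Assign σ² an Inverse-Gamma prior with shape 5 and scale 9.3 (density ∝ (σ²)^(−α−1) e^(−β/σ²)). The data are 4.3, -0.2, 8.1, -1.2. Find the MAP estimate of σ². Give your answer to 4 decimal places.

Sum of squared deviations about the known mean: SS = (4.3−4)² + (-0.2−4)² + (8.1−4)² + (-1.2−4)² = 61.58.
The Normal likelihood contributes (σ²)^(−n/2) exp(−SS/(2σ²)), so the posterior is Inverse-Gamma(α + n/2, β + SS/2) = Inverse-Gamma(7, 40.09).
The mode of Inverse-Gamma(a, b) is b/(a+1) = 40.09/8 ≈ 5.0113.

σ̂²_MAP = 5.0113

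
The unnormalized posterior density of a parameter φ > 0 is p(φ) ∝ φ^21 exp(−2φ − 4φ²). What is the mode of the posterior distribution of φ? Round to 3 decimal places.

φ̂_MAP = 1.500

ℓ'(φ) = 21/φ − 2 − 8φ. Setting this to zero and multiplying by φ: 8φ² + 2φ − 21 = 0.
φ = (−2 + √(2² + 4·8·21)) / (2·8) = (−2 + √676) / 16 = (−2 + 26)/16 = 3/2.
ℓ''(φ) = −21/φ² − 8 < 0, confirming a maximum.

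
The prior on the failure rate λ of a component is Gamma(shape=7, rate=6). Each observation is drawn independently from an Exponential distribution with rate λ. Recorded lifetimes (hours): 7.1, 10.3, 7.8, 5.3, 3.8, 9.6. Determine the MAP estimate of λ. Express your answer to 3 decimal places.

The Exponential(rate=λ) likelihood is ∝ λ^n e^(−λΣtᵢ). Here n = 6 and Σtᵢ = 7.1 + 10.3 + 7.8 + 5.3 + 3.8 + 9.6 = 43.9.
Posterior ∝ λ^6e^(−6λ) · λ^6e^(−43.9λ) = λ^12e^(−49.9λ), i.e. Gamma(13, 49.9).
Mode = (a−1)/b = 12/49.9 ≈ 0.240.

λ̂_MAP = 0.240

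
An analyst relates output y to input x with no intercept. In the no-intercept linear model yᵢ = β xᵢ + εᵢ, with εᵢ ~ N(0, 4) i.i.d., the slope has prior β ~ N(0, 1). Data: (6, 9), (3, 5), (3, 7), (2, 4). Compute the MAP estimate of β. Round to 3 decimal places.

β̂_MAP = 1.581

log p(β | y) = −Σ(yᵢ − βxᵢ)²/(2·4) − β²/(2·1) + const.
Setting the derivative to zero: Σxᵢ(yᵢ − βxᵢ)/4 − β/1 = 0, so β = Σxᵢyᵢ / (Σxᵢ² + σ²/τ²).
Σxᵢyᵢ = 6·9 + 3·5 + 3·7 + 2·4 = 98; Σxᵢ² = 58; σ²/τ² = 4.
β̂_MAP = 98 / (58 + 4) = 98/62 ≈ 1.581.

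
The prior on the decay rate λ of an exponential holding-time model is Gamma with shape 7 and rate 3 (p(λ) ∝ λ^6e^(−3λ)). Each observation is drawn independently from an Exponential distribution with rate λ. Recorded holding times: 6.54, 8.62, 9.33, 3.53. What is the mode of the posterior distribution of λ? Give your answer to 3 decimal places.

The Exponential(rate=λ) likelihood is ∝ λ^n e^(−λΣtᵢ). Here n = 4 and Σtᵢ = 6.54 + 8.62 + 9.33 + 3.53 = 28.02.
Posterior ∝ λ^6e^(−3λ) · λ^4e^(−28.02λ) = λ^10e^(−31.02λ), i.e. Gamma(11, 31.02).
Mode = (a−1)/b = 10/31.02 ≈ 0.322.

λ̂_MAP = 0.322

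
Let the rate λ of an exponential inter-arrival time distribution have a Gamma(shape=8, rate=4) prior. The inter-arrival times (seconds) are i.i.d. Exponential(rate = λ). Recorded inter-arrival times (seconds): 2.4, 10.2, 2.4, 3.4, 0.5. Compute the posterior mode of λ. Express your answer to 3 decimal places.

The Exponential(rate=λ) likelihood is ∝ λ^n e^(−λΣtᵢ). Here n = 5 and Σtᵢ = 2.4 + 10.2 + 2.4 + 3.4 + 0.5 = 18.9.
Posterior ∝ λ^7e^(−4λ) · λ^5e^(−18.9λ) = λ^12e^(−22.9λ), i.e. Gamma(13, 22.9).
Mode = (a−1)/b = 12/22.9 ≈ 0.524.

λ̂_MAP = 0.524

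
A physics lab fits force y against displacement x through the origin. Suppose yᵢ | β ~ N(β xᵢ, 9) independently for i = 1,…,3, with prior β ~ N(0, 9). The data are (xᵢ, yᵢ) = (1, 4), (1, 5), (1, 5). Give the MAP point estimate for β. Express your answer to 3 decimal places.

β̂_MAP = 3.500

log p(β | y) = −Σ(yᵢ − βxᵢ)²/(2·9) − β²/(2·9) + const.
Setting the derivative to zero: Σxᵢ(yᵢ − βxᵢ)/9 − β/9 = 0, so β = Σxᵢyᵢ / (Σxᵢ² + σ²/τ²).
Σxᵢyᵢ = 1·4 + 1·5 + 1·5 = 14; Σxᵢ² = 3; σ²/τ² = 1.
β̂_MAP = 14 / (3 + 1) = 14/4 ≈ 3.500.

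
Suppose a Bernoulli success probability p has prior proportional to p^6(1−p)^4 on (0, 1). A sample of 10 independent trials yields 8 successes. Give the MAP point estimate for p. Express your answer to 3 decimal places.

p̂_MAP = 0.700

The prior density ∝ p^6(1−p)^4 is the kernel of Beta(7, 5).
Data: 8 successes in 10 trials. The binomial likelihood contributes p^8(1−p)^2, so the posterior is Beta(7+8, 5+2) = Beta(15, 7).
For Beta(a, b) with a, b > 1 the mode is (a−1)/(a+b−2) = 14/20 ≈ 0.700.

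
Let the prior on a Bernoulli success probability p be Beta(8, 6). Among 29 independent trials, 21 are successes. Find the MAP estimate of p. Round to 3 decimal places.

p̂_MAP = 0.683

Prior: Beta(8, 6).
Data: 21 successes in 29 trials. The binomial likelihood contributes p^21(1−p)^8, so the posterior is Beta(8+21, 6+8) = Beta(29, 14).
For Beta(a, b) with a, b > 1 the mode is (a−1)/(a+b−2) = 28/41 ≈ 0.683.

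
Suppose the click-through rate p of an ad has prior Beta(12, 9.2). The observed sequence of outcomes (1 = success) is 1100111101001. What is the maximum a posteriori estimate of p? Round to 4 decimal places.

Prior: Beta(12, 9.2).
Data: 8 successes in 13 trials (from the sequence). The binomial likelihood contributes p^8(1−p)^5, so the posterior is Beta(12+8, 9.2+5) = Beta(20, 14.2).
For Beta(a, b) with a, b > 1 the mode is (a−1)/(a+b−2) = 19/32.2 ≈ 0.5901.

p̂_MAP = 0.5901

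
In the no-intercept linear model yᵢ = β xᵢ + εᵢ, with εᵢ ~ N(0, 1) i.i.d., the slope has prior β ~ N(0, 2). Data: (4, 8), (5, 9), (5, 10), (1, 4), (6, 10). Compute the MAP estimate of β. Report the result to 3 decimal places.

log p(β | y) = −Σ(yᵢ − βxᵢ)²/(2·1) − β²/(2·2) + const.
Setting the derivative to zero: Σxᵢ(yᵢ − βxᵢ)/1 − β/2 = 0, so β = Σxᵢyᵢ / (Σxᵢ² + σ²/τ²).
Σxᵢyᵢ = 4·8 + 5·9 + 5·10 + 1·4 + 6·10 = 191; Σxᵢ² = 103; σ²/τ² = 0.5.
β̂_MAP = 191 / (103 + 0.5) = 191/103.5 ≈ 1.845.

β̂_MAP = 1.845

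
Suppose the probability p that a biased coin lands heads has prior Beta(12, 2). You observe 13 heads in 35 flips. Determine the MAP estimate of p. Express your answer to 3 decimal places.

p̂_MAP = 0.511

Prior: Beta(12, 2).
Data: 13 successes in 35 trials. The binomial likelihood contributes p^13(1−p)^22, so the posterior is Beta(12+13, 2+22) = Beta(25, 24).
For Beta(a, b) with a, b > 1 the mode is (a−1)/(a+b−2) = 24/47 ≈ 0.511.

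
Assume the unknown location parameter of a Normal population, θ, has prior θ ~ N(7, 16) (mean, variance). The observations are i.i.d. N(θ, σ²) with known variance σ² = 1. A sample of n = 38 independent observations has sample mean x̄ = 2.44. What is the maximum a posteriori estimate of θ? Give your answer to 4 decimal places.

θ̂_MAP = 2.4475

n = 38, x̄ = 2.44.
For a Normal prior and Normal likelihood with known variance, the posterior is Normal; its mode equals its mean, the precision-weighted average.
Prior precision 1/σ₀² = 1/16 = 0.0625; data precision n/σ² = 38/1 = 38.
θ̂ = (0.0625·7 + 38·2.44) / (0.0625 + 38) = 93.1575/38.0625 = 12421/5075 ≈ 2.4475.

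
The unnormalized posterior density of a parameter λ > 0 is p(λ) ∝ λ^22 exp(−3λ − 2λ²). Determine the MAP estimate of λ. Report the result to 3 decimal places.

ℓ'(λ) = 22/λ − 3 − 4λ. Setting this to zero and multiplying by λ: 4λ² + 3λ − 22 = 0.
λ = (−3 + √(3² + 4·4·22)) / (2·4) = (−3 + √361) / 8 = (−3 + 19)/8 = 2.
ℓ''(λ) = −22/λ² − 4 < 0, confirming a maximum.

λ̂_MAP = 2.000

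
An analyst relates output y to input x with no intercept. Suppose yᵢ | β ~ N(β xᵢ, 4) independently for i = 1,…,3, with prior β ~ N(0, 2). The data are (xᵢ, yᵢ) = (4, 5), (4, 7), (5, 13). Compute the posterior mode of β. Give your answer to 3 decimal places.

β̂_MAP = 1.915

log p(β | y) = −Σ(yᵢ − βxᵢ)²/(2·4) − β²/(2·2) + const.
Setting the derivative to zero: Σxᵢ(yᵢ − βxᵢ)/4 − β/2 = 0, so β = Σxᵢyᵢ / (Σxᵢ² + σ²/τ²).
Σxᵢyᵢ = 4·5 + 4·7 + 5·13 = 113; Σxᵢ² = 57; σ²/τ² = 2.
β̂_MAP = 113 / (57 + 2) = 113/59 ≈ 1.915.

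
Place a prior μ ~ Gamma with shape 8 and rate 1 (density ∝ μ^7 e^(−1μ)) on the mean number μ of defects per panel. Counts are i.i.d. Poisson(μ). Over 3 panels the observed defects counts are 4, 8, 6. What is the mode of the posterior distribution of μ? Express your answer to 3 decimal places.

μ̂_MAP = 6.250

Σxᵢ = 4+8+6 = 18, with n = 3.
Posterior ∝ μ^7e^(−1μ) · μ^18e^(−3μ) = μ^25e^(−4μ), i.e. Gamma(shape=26, rate=4).
The mode of a Gamma(a, b) with a ≥ 1 (shape–rate) is (a−1)/b = 25/4 ≈ 6.250.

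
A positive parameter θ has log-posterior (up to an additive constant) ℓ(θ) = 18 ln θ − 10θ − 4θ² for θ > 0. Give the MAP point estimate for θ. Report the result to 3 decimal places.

θ̂_MAP = 1.000

ℓ'(θ) = 18/θ − 10 − 8θ. Setting this to zero and multiplying by θ: 8θ² + 10θ − 18 = 0.
θ = (−10 + √(10² + 4·8·18)) / (2·8) = (−10 + √676) / 16 = (−10 + 26)/16 = 1.
ℓ''(θ) = −18/θ² − 8 < 0, confirming a maximum.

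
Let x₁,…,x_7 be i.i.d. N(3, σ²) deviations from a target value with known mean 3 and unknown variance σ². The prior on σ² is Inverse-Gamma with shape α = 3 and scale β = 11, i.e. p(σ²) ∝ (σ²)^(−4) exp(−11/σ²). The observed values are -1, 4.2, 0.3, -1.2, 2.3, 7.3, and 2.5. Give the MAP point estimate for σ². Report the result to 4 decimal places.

Sum of squared deviations about the known mean: SS = (-1−3)² + (4.2−3)² + (0.3−3)² + (-1.2−3)² + (2.3−3)² + (7.3−3)² + (2.5−3)² = 61.6.
The Normal likelihood contributes (σ²)^(−n/2) exp(−SS/(2σ²)), so the posterior is Inverse-Gamma(α + n/2, β + SS/2) = Inverse-Gamma(6.5, 41.8).
The mode of Inverse-Gamma(a, b) is b/(a+1) = 41.8/7.5 ≈ 5.5733.

σ̂²_MAP = 5.5733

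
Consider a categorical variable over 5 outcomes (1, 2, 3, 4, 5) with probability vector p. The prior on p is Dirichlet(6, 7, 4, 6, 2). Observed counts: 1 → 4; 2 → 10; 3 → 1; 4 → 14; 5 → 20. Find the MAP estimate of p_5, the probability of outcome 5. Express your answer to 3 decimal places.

MAP estimate: 0.304

The posterior is Dirichlet(αᵢ + nᵢ) = Dirichlet(10, 17, 5, 20, 22).
For a Dirichlet(a₁,…,a_K) with all aᵢ > 1, the mode has j-th component (aⱼ − 1)/(Σaᵢ − K).
Here Σaᵢ = 74 and K = 5, so p_5 = (22 − 1)/(74 − 5) = 21/69 ≈ 0.304.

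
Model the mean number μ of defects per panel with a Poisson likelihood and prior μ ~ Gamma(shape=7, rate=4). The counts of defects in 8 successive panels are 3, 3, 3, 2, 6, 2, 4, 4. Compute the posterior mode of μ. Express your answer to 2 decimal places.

μ̂_MAP = 2.75

Σxᵢ = 3+3+3+2+6+2+4+4 = 27, with n = 8.
Posterior ∝ μ^6e^(−4μ) · μ^27e^(−8μ) = μ^33e^(−12μ), i.e. Gamma(shape=34, rate=12).
The mode of a Gamma(a, b) with a ≥ 1 (shape–rate) is (a−1)/b = 33/12 ≈ 2.75.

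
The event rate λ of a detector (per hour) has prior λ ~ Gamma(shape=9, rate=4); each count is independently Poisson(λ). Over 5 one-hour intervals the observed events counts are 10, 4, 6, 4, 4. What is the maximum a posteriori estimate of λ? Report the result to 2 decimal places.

Σxᵢ = 10+4+6+4+4 = 28, with n = 5.
Posterior ∝ λ^8e^(−4λ) · λ^28e^(−5λ) = λ^36e^(−9λ), i.e. Gamma(shape=37, rate=9).
The mode of a Gamma(a, b) with a ≥ 1 (shape–rate) is (a−1)/b = 36/9 ≈ 4.00.

λ̂_MAP = 4.00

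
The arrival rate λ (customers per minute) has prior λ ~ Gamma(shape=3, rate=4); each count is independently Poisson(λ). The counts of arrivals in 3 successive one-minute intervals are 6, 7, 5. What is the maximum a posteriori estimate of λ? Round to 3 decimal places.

Σxᵢ = 6+7+5 = 18, with n = 3.
Posterior ∝ λ^2e^(−4λ) · λ^18e^(−3λ) = λ^20e^(−7λ), i.e. Gamma(shape=21, rate=7).
The mode of a Gamma(a, b) with a ≥ 1 (shape–rate) is (a−1)/b = 20/7 ≈ 2.857.

λ̂_MAP = 2.857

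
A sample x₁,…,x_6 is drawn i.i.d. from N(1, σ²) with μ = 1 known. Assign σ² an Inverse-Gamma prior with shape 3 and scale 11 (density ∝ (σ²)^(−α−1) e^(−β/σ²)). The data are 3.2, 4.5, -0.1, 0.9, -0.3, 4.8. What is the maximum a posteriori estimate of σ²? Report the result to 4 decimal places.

σ̂²_MAP = 4.0314

Sum of squared deviations about the known mean: SS = (3.2−1)² + (4.5−1)² + (-0.1−1)² + (0.9−1)² + (-0.3−1)² + (4.8−1)² = 34.44.
The Normal likelihood contributes (σ²)^(−n/2) exp(−SS/(2σ²)), so the posterior is Inverse-Gamma(α + n/2, β + SS/2) = Inverse-Gamma(6, 28.22).
The mode of Inverse-Gamma(a, b) is b/(a+1) = 28.22/7 ≈ 4.0314.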